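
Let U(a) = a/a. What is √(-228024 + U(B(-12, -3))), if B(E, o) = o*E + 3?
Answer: I*√228023 ≈ 477.52*I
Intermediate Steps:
B(E, o) = 3 + E*o (B(E, o) = E*o + 3 = 3 + E*o)
U(a) = 1
√(-228024 + U(B(-12, -3))) = √(-228024 + 1) = √(-228023) = I*√228023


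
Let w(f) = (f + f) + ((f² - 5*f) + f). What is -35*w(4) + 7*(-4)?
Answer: -308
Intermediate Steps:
w(f) = f² - 2*f (w(f) = 2*f + (f² - 4*f) = f² - 2*f)
-35*w(4) + 7*(-4) = -140*(-2 + 4) + 7*(-4) = -140*2 - 28 = -35*8 - 28 = -280 - 28 = -308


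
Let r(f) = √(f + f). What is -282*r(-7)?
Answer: -282*I*√14 ≈ -1055.1*I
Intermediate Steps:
r(f) = √2*√f (r(f) = √(2*f) = √2*√f)
-282*r(-7) = -282*√2*√(-7) = -282*√2*I*√7 = -282*I*√14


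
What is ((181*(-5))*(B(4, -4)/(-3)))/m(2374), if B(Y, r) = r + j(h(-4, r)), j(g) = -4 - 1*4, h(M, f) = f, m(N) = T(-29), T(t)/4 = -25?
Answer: 181/5 ≈ 36.200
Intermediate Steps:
T(t) = -100 (T(t) = 4*(-25) = -100)
m(N) = -100
j(g) = -8 (j(g) = -4 - 4 = -8)
B(Y, r) = -8 + r (B(Y, r) = r - 8 = -8 + r)
((181*(-5))*(B(4, -4)/(-3)))/m(2374) = ((181*(-5))*((-8 - 4)/(-3)))/(-100) = -(-10860)*(-1)/3*(-1/100) = -905*4*(-1/100) = -3620*(-1/100) = 181/5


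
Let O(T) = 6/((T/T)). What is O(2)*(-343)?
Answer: -2058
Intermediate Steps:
O(T) = 6 (O(T) = 6/1 = 6*1 = 6)
O(2)*(-343) = 6*(-343) = -2058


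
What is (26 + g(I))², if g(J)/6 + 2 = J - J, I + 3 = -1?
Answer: 196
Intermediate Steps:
I = -4 (I = -3 - 1 = -4)
g(J) = -12 (g(J) = -12 + 6*(J - J) = -12 + 6*0 = -12 + 0 = -12)
(26 + g(I))² = (26 - 12)² = 14² = 196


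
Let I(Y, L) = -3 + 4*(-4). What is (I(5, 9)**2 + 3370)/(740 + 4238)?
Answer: 3731/4978 ≈ 0.74950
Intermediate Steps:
I(Y, L) = -19 (I(Y, L) = -3 - 16 = -19)
(I(5, 9)**2 + 3370)/(740 + 4238) = ((-19)**2 + 3370)/(740 + 4238) = (361 + 3370)/4978 = 3731*(1/4978) = 3731/4978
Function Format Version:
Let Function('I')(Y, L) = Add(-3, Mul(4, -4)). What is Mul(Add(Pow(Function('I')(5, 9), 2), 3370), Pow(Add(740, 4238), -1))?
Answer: Rational(3731, 4978) ≈ 0.74950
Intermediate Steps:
Function('I')(Y, L) = -19 (Function('I')(Y, L) = Add(-3, -16) = -19)
Mul(Add(Pow(Function('I')(5, 9), 2), 3370), Pow(Add(740, 4238), -1)) = Mul(Add(Pow(-19, 2), 3370), Pow(Add(740, 4238), -1)) = Mul(Add(361, 3370), Pow(4978, -1)) = Mul(3731, Rational(1, 4978)) = Rational(3731, 4978)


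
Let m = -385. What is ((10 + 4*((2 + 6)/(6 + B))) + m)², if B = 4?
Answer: 3455881/25 ≈ 1.3824e+5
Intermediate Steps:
((10 + 4*((2 + 6)/(6 + B))) + m)² = ((10 + 4*((2 + 6)/(6 + 4))) - 385)² = ((10 + 4*(8/10)) - 385)² = ((10 + 4*(8*(⅒))) - 385)² = ((10 + 4*(⅘)) - 385)² = ((10 + 16/5) - 385)² = (66/5 - 385)² = (-1859/5)² = 3455881/25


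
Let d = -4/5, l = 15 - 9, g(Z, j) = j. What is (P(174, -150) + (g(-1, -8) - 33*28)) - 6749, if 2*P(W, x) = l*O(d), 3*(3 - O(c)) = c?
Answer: -38356/5 ≈ -7671.2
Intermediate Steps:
l = 6
d = -⅘ (d = -4*⅕ = -⅘ ≈ -0.80000)
O(c) = 3 - c/3
P(W, x) = 49/5 (P(W, x) = (6*(3 - ⅓*(-⅘)))/2 = (6*(3 + 4/15))/2 = (6*(49/15))/2 = (½)*(98/5) = 49/5)
(P(174, -150) + (g(-1, -8) - 33*28)) - 6749 = (49/5 + (-8 - 33*28)) - 6749 = (49/5 + (-8 - 924)) - 6749 = (49/5 - 932) - 6749 = -4611/5 - 6749 = -38356/5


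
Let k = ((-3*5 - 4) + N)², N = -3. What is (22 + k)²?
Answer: 256036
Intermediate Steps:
k = 484 (k = ((-3*5 - 4) - 3)² = ((-15 - 4) - 3)² = (-19 - 3)² = (-22)² = 484)
(22 + k)² = (22 + 484)² = 506² = 256036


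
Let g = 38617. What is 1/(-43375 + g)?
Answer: -1/4758 ≈ -0.00021017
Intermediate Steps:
1/(-43375 + g) = 1/(-43375 + 38617) = 1/(-4758) = -1/4758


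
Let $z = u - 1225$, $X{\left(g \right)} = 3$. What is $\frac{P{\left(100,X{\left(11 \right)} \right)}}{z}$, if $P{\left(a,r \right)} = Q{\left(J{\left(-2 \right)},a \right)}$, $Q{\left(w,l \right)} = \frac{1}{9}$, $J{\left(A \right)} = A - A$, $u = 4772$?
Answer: $\frac{1}{31923} \approx 3.1325 \cdot 10^{-5}$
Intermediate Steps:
$J{\left(A \right)} = 0$
$Q{\left(w,l \right)} = \frac{1}{9}$
$P{\left(a,r \right)} = \frac{1}{9}$
$z = 3547$ ($z = 4772 - 1225 = 3547$)
$\frac{P{\left(100,X{\left(11 \right)} \right)}}{z} = \frac{1}{9 \cdot 3547} = \frac{1}{9} \cdot \frac{1}{3547} = \frac{1}{31923}$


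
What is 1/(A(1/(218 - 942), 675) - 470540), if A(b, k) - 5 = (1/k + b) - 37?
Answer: -488700/229968536351 ≈ -2.1251e-6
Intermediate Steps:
A(b, k) = -32 + b + 1/k (A(b, k) = 5 + ((1/k + b) - 37) = 5 + ((b + 1/k) - 37) = 5 + (-37 + b + 1/k) = -32 + b + 1/k)
1/(A(1/(218 - 942), 675) - 470540) = 1/((-32 + 1/(218 - 942) + 1/675) - 470540) = 1/((-32 + 1/(-724) + 1/675) - 470540) = 1/((-32 - 1/724 + 1/675) - 470540) = 1/(-15638351/488700 - 470540) = 1/(-229968536351/488700) = -488700/229968536351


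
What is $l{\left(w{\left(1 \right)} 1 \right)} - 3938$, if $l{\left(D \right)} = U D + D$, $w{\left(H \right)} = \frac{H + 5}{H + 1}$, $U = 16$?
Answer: $-3887$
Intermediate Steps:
$w{\left(H \right)} = \frac{5 + H}{1 + H}$
$l{\left(D \right)} = 17 D$ ($l{\left(D \right)} = 16 D + D = 17 D$)
$l{\left(w{\left(1 \right)} 1 \right)} - 3938 = 17 \frac{5 + 1}{1 + 1} \cdot 1 - 3938 = 17 \cdot \frac{1}{2} \cdot 6 \cdot 1 - 3938 = 17 \cdot 3 \cdot 1 - 3938 = 17 \cdot 3 - 3938 = 51 - 3938 = -3887$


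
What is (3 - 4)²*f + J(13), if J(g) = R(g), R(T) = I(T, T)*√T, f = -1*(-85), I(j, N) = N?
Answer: 85 + 13*√13 ≈ 131.87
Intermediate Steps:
f = 85
R(T) = T^(3/2) (R(T) = T*√T = T^(3/2))
J(g) = g^(3/2)
(3 - 4)²*f + J(13) = (3 - 4)²*85 + 13^(3/2) = (-1)²*85 + 13*√13 = 1*85 + 13*√13 = 85 + 13*√13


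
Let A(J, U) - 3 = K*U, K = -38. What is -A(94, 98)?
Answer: 3721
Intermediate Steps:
A(J, U) = 3 - 38*U
-A(94, 98) = -(3 - 38*98) = -(3 - 3724) = -1*(-3721) = 3721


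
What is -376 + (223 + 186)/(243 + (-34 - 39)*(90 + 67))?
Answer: -4218377/11218 ≈ -376.04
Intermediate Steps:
-376 + (223 + 186)/(243 + (-34 - 39)*(90 + 67)) = -376 + 409/(243 - 73*157) = -376 + 409/(243 - 11461) = -376 + 409/(-11218) = -376 + 409*(-1/11218) = -376 - 409/11218 = -4218377/11218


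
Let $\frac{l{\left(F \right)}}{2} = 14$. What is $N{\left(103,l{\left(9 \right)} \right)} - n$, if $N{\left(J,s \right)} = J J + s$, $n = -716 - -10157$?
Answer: $1196$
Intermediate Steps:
$n = 9441$ ($n = -716 + 10157 = 9441$)
$l{\left(F \right)} = 28$ ($l{\left(F \right)} = 2 \cdot 14 = 28$)
$N{\left(J,s \right)} = s + J^{2}$ ($N{\left(J,s \right)} = J^{2} + s = s + J^{2}$)
$N{\left(103,l{\left(9 \right)} \right)} - n = \left(28 + 103^{2}\right) - 9441 = \left(28 + 10609\right) - 9441 = 10637 - 9441 = 1196$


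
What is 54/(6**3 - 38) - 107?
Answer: -9496/89 ≈ -106.70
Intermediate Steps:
54/(6**3 - 38) - 107 = 54/(216 - 38) - 107 = 54/178 - 107 = (1/178)*54 - 107 = 27/89 - 107 = -9496/89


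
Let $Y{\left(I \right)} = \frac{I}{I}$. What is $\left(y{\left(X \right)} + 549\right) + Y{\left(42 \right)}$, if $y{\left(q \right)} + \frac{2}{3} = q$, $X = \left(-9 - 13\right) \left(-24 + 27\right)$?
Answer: $\frac{1450}{3} \approx 483.33$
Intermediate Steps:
$X = -66$ ($X = \left(-22\right) 3 = -66$)
$Y{\left(I \right)} = 1$
$y{\left(q \right)} = - \frac{2}{3} + q$
$\left(y{\left(X \right)} + 549\right) + Y{\left(42 \right)} = \left(\left(- \frac{2}{3} - 66\right) + 549\right) + 1 = \left(- \frac{200}{3} + 549\right) + 1 = \frac{1447}{3} + 1 = \frac{1450}{3}$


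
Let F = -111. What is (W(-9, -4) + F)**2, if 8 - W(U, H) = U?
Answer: 8836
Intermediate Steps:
W(U, H) = 8 - U
(W(-9, -4) + F)**2 = ((8 - 1*(-9)) - 111)**2 = ((8 + 9) - 111)**2 = (17 - 111)**2 = (-94)**2 = 8836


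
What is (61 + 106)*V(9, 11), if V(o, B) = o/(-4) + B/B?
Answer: -835/4 ≈ -208.75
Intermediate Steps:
V(o, B) = 1 - o/4 (V(o, B) = o*(-¼) + 1 = -o/4 + 1 = 1 - o/4)
(61 + 106)*V(9, 11) = (61 + 106)*(1 - ¼*9) = 167*(1 - 9/4) = 167*(-5/4) = -835/4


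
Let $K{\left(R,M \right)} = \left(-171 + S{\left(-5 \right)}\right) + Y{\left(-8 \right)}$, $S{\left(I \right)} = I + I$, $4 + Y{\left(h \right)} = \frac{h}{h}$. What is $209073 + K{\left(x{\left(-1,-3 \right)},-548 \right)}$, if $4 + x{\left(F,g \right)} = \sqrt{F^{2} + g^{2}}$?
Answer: $208889$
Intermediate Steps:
$Y{\left(h \right)} = -3$ ($Y{\left(h \right)} = -4 + \frac{h}{h} = -4 + 1 = -3$)
$x{\left(F,g \right)} = -4 + \sqrt{F^{2} + g^{2}}$
$S{\left(I \right)} = 2 I$
$K{\left(R,M \right)} = -184$ ($K{\left(R,M \right)} = \left(-171 + 2 \left(-5\right)\right) - 3 = \left(-171 - 10\right) - 3 = -181 - 3 = -184$)
$209073 + K{\left(x{\left(-1,-3 \right)},-548 \right)} = 209073 - 184 = 208889$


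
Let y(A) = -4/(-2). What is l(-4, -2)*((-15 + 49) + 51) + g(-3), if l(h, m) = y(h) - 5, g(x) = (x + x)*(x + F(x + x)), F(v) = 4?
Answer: -261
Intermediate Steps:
y(A) = 2 (y(A) = -4*(-1/2) = 2)
g(x) = 2*x*(4 + x) (g(x) = (x + x)*(x + 4) = (2*x)*(4 + x) = 2*x*(4 + x))
l(h, m) = -3 (l(h, m) = 2 - 5 = -3)
l(-4, -2)*((-15 + 49) + 51) + g(-3) = -3*((-15 + 49) + 51) + 2*(-3)*(4 - 3) = -3*(34 + 51) + 2*(-3)*1 = -3*85 - 6 = -255 - 6 = -261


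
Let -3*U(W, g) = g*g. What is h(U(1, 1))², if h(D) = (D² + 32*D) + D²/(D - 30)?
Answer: 74787904/670761 ≈ 111.50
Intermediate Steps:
U(W, g) = -g²/3 (U(W, g) = -g*g/3 = -g²/3)
h(D) = D² + 32*D + D²/(-30 + D) (h(D) = (D² + 32*D) + D²/(-30 + D) = D² + 32*D + D²/(-30 + D))
h(U(1, 1))² = ((-⅓*1²)*(-960 + (-⅓*1²)² + 3*(-⅓*1²))/(-30 - ⅓*1²))² = ((-⅓*1)*(-960 + (-⅓*1)² + 3*(-⅓*1))/(-30 - ⅓*1))² = (-(-960 + (-⅓)² + 3*(-⅓))/(3*(-30 - ⅓)))² = (-(-960 + ⅑ - 1)/(3*(-91/3)))² = (-⅓*(-3/91)*(-8648/9))² = (-8648/819)² = 74787904/670761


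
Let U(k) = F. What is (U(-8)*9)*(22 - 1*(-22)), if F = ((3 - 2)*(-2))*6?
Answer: -4752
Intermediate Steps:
F = -12 (F = (1*(-2))*6 = -2*6 = -12)
U(k) = -12
(U(-8)*9)*(22 - 1*(-22)) = (-12*9)*(22 - 1*(-22)) = -108*(22 + 22) = -108*44 = -4752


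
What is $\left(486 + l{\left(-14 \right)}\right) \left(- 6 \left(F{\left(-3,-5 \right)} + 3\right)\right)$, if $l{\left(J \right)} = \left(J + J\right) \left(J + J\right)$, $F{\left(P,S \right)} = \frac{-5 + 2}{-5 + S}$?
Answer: $-25146$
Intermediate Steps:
$F{\left(P,S \right)} = - \frac{3}{-5 + S}$
$l{\left(J \right)} = 4 J^{2}$ ($l{\left(J \right)} = 2 J 2 J = 4 J^{2}$)
$\left(486 + l{\left(-14 \right)}\right) \left(- 6 \left(F{\left(-3,-5 \right)} + 3\right)\right) = \left(486 + 4 \left(-14\right)^{2}\right) \left(- 6 \left(- \frac{3}{-5 - 5} + 3\right)\right) = \left(486 + 4 \cdot 196\right) \left(- 6 \left(- \frac{3}{-10} + 3\right)\right) = \left(486 + 784\right) \left(- 6 \left(\left(-3\right) \left(- \frac{1}{10}\right) + 3\right)\right) = 1270 \left(- 6 \left(\frac{3}{10} + 3\right)\right) = 1270 \left(\left(-6\right) \frac{33}{10}\right) = 1270 \left(- \frac{99}{5}\right) = -25146$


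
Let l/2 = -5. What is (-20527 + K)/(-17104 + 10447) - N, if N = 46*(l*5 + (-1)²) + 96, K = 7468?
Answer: 4792955/2219 ≈ 2160.0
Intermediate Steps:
l = -10 (l = 2*(-5) = -10)
N = -2158 (N = 46*(-10*5 + (-1)²) + 96 = 46*(-50 + 1) + 96 = 46*(-49) + 96 = -2254 + 96 = -2158)
(-20527 + K)/(-17104 + 10447) - N = (-20527 + 7468)/(-17104 + 10447) - 1*(-2158) = -13059/(-6657) + 2158 = -13059*(-1/6657) + 2158 = 4353/2219 + 2158 = 4792955/2219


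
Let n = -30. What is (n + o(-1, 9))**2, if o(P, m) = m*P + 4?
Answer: 1225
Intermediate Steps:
o(P, m) = 4 + P*m (o(P, m) = P*m + 4 = 4 + P*m)
(n + o(-1, 9))**2 = (-30 + (4 - 1*9))**2 = (-30 + (4 - 9))**2 = (-30 - 5)**2 = (-35)**2 = 1225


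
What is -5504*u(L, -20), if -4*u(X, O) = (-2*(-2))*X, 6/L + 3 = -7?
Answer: -16512/5 ≈ -3302.4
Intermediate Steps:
L = -3/5 (L = 6/(-3 - 7) = 6/(-10) = 6*(-1/10) = -3/5 ≈ -0.60000)
u(X, O) = -X (u(X, O) = -(-2*(-2))*X/4 = -X)
-5504*u(L, -20) = -(-5504)*(-3)/5 = -5504*3/5 = -16512/5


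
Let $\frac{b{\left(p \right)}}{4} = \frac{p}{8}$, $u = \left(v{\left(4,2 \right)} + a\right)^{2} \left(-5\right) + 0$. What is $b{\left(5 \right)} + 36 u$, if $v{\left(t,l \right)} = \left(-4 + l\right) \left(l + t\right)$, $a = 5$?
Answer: $- \frac{17635}{2} \approx -8817.5$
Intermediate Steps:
$u = -245$ ($u = \left(\left(2^{2} - 8 - 16 + 2 \cdot 4\right) + 5\right)^{2} \left(-5\right) + 0 = \left(\left(4 - 8 - 16 + 8\right) + 5\right)^{2} \left(-5\right) + 0 = \left(-12 + 5\right)^{2} \left(-5\right) + 0 = \left(-7\right)^{2} \left(-5\right) + 0 = 49 \left(-5\right) + 0 = -245 + 0 = -245$)
$b{\left(p \right)} = \frac{p}{2}$ ($b{\left(p \right)} = 4 \frac{p}{8} = \frac{p}{2}$)
$b{\left(5 \right)} + 36 u = \frac{1}{2} \cdot 5 + 36 \left(-245\right) = \frac{5}{2} - 8820 = - \frac{17635}{2}$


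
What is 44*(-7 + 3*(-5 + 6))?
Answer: -176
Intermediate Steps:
44*(-7 + 3*(-5 + 6)) = 44*(-7 + 3*1) = 44*(-7 + 3) = 44*(-4) = -176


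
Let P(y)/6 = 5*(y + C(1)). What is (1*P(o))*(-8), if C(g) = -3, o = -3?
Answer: 1440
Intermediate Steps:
P(y) = -90 + 30*y (P(y) = 6*(5*(y - 3)) = 6*(5*(-3 + y)) = 6*(-15 + 5*y) = -90 + 30*y)
(1*P(o))*(-8) = (1*(-90 + 30*(-3)))*(-8) = (1*(-90 - 90))*(-8) = (1*(-180))*(-8) = -180*(-8) = 1440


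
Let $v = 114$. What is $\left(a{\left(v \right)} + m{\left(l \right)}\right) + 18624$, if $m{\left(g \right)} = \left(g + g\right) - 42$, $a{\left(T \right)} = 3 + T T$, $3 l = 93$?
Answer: $31643$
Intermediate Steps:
$l = 31$ ($l = \frac{1}{3} \cdot 93 = 31$)
$a{\left(T \right)} = 3 + T^{2}$
$m{\left(g \right)} = -42 + 2 g$ ($m{\left(g \right)} = 2 g - 42 = -42 + 2 g$)
$\left(a{\left(v \right)} + m{\left(l \right)}\right) + 18624 = \left(\left(3 + 114^{2}\right) + \left(-42 + 2 \cdot 31\right)\right) + 18624 = \left(\left(3 + 12996\right) + \left(-42 + 62\right)\right) + 18624 = \left(12999 + 20\right) + 18624 = 13019 + 18624 = 31643$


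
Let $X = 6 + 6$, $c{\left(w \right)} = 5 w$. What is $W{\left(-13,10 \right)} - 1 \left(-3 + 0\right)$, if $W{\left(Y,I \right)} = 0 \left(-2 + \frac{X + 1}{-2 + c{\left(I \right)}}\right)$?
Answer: $3$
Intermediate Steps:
$X = 12$
$W{\left(Y,I \right)} = 0$ ($W{\left(Y,I \right)} = 0 \left(-2 + \frac{12 + 1}{-2 + 5 I}\right) = 0 \left(-2 + \frac{13}{-2 + 5 I}\right) = 0$)
$W{\left(-13,10 \right)} - 1 \left(-3 + 0\right) = 0 - 1 \left(-3 + 0\right) = 0 - 1 \left(-3\right) = 0 - -3 = 0 + 3 = 3$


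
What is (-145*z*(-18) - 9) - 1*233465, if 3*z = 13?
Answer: -222164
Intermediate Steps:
z = 13/3 (z = (1/3)*13 = 13/3 ≈ 4.3333)
(-145*z*(-18) - 9) - 1*233465 = (-1885*(-18)/3 - 9) - 1*233465 = (-145*(-78) - 9) - 233465 = (11310 - 9) - 233465 = 11301 - 233465 = -222164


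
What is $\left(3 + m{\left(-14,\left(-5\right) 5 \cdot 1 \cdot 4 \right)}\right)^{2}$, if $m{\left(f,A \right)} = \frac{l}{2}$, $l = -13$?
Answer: $\frac{49}{4} \approx 12.25$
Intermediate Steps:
$m{\left(f,A \right)} = - \frac{13}{2}$
$\left(3 + m{\left(-14,\left(-5\right) 5 \cdot 1 \cdot 4 \right)}\right)^{2} = \left(3 - \frac{13}{2}\right)^{2} = \left(- \frac{7}{2}\right)^{2} = \frac{49}{4}$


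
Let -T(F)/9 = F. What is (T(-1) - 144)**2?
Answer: 18225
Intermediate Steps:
T(F) = -9*F
(T(-1) - 144)**2 = (-9*(-1) - 144)**2 = (9 - 144)**2 = (-135)**2 = 18225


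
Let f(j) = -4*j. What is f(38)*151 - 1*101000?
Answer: -123952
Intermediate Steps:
f(38)*151 - 1*101000 = -4*38*151 - 1*101000 = -152*151 - 101000 = -22952 - 101000 = -123952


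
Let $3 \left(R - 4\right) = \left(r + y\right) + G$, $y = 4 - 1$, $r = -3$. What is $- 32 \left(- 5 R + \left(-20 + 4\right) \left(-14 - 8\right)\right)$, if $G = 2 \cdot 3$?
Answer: $-10304$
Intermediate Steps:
$G = 6$
$y = 3$ ($y = 4 - 1 = 3$)
$R = 6$ ($R = 4 + \frac{\left(-3 + 3\right) + 6}{3} = 4 + \frac{0 + 6}{3} = 4 + \frac{1}{3} \cdot 6 = 4 + 2 = 6$)
$- 32 \left(- 5 R + \left(-20 + 4\right) \left(-14 - 8\right)\right) = - 32 \left(\left(-5\right) 6 + \left(-20 + 4\right) \left(-14 - 8\right)\right) = - 32 \left(-30 - -352\right) = - 32 \left(-30 + 352\right) = \left(-32\right) 322 = -10304$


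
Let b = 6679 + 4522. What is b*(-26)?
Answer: -291226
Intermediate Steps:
b = 11201
b*(-26) = 11201*(-26) = -291226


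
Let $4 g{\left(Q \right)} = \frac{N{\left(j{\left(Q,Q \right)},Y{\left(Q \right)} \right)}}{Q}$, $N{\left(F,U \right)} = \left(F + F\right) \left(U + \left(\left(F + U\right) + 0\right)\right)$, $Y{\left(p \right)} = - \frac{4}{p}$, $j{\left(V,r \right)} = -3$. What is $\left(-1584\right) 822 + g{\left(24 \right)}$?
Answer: $- \frac{31249147}{24} \approx -1.302 \cdot 10^{6}$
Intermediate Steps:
$N{\left(F,U \right)} = 2 F \left(F + 2 U\right)$ ($N{\left(F,U \right)} = 2 F \left(U + \left(F + U\right)\right) = 2 F \left(F + 2 U\right)$)
$g{\left(Q \right)} = \frac{18 + \frac{48}{Q}}{4 Q}$ ($g{\left(Q \right)} = \frac{2 \left(-3\right) \left(-3 + 2 \left(- \frac{4}{Q}\right)\right) \frac{1}{Q}}{4} = \frac{2 \left(-3\right) \left(-3 - \frac{8}{Q}\right) \frac{1}{Q}}{4} = \frac{\left(18 + \frac{48}{Q}\right) \frac{1}{Q}}{4} = \frac{\frac{1}{Q} \left(18 + \frac{48}{Q}\right)}{4} = \frac{18 + \frac{48}{Q}}{4 Q}$)
$\left(-1584\right) 822 + g{\left(24 \right)} = \left(-1584\right) 822 + \frac{3 \left(8 + 3 \cdot 24\right)}{2 \cdot 576} = -1302048 + \frac{3}{2} \cdot \frac{1}{576} \left(8 + 72\right) = -1302048 + \frac{3}{2} \cdot \frac{1}{576} \cdot 80 = -1302048 + \frac{5}{24} = - \frac{31249147}{24}$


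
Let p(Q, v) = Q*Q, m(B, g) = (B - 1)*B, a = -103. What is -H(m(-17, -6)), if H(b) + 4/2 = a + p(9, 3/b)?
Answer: 24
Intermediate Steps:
m(B, g) = B*(-1 + B) (m(B, g) = (-1 + B)*B = B*(-1 + B))
p(Q, v) = Q**2
H(b) = -24 (H(b) = -2 + (-103 + 9**2) = -2 + (-103 + 81) = -2 - 22 = -24)
-H(m(-17, -6)) = -1*(-24) = 24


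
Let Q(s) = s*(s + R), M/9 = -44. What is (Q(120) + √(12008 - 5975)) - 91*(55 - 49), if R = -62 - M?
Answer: 53934 + √6033 ≈ 54012.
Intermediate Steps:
M = -396 (M = 9*(-44) = -396)
R = 334 (R = -62 - 1*(-396) = -62 + 396 = 334)
Q(s) = s*(334 + s) (Q(s) = s*(s + 334) = s*(334 + s))
(Q(120) + √(12008 - 5975)) - 91*(55 - 49) = (120*(334 + 120) + √(12008 - 5975)) - 91*(55 - 49) = (120*454 + √6033) - 91*6 = (54480 + √6033) - 546 = 53934 + √6033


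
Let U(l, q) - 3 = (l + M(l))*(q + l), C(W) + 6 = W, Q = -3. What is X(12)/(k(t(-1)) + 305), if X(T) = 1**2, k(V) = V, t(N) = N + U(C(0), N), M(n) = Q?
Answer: 1/370 ≈ 0.0027027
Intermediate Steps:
C(W) = -6 + W
M(n) = -3
U(l, q) = 3 + (-3 + l)*(l + q) (U(l, q) = 3 + (l - 3)*(q + l) = 3 + (-3 + l)*(l + q))
t(N) = 57 - 8*N (t(N) = N + (3 + (-6 + 0)**2 - 3*(-6 + 0) - 3*N + (-6 + 0)*N) = N + (3 + (-6)**2 - 3*(-6) - 3*N - 6*N) = N + (3 + 36 + 18 - 3*N - 6*N) = N + (57 - 9*N) = 57 - 8*N)
X(T) = 1
X(12)/(k(t(-1)) + 305) = 1/((57 - 8*(-1)) + 305) = 1/((57 + 8) + 305) = 1/(65 + 305) = 1/370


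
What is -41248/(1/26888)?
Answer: -1109076224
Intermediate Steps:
-41248/(1/26888) = -41248/1/26888 = -41248*26888 = -1109076224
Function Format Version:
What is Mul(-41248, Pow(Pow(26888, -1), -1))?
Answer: -1109076224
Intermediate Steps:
Mul(-41248, Pow(Pow(26888, -1), -1)) = Mul(-41248, Pow(Rational(1, 26888), -1)) = Mul(-41248, 26888) = -1109076224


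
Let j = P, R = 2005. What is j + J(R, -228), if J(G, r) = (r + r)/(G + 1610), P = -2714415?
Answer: -3270870227/1205 ≈ -2.7144e+6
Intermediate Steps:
j = -2714415
J(G, r) = 2*r/(1610 + G) (J(G, r) = (2*r)/(1610 + G) = 2*r/(1610 + G))
j + J(R, -228) = -2714415 + 2*(-228)/(1610 + 2005) = -2714415 + 2*(-228)/3615 = -2714415 + 2*(-228)*(1/3615) = -2714415 - 152/1205 = -3270870227/1205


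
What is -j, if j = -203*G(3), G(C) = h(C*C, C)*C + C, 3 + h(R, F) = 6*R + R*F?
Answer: 48111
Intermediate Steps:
h(R, F) = -3 + 6*R + F*R (h(R, F) = -3 + (6*R + R*F) = -3 + (6*R + F*R) = -3 + 6*R + F*R)
G(C) = C + C*(-3 + C³ + 6*C²) (G(C) = (-3 + 6*(C*C) + C*(C*C))*C + C = (-3 + 6*C² + C*C²)*C + C = (-3 + 6*C² + C³)*C + C = (-3 + C³ + 6*C²)*C + C = C*(-3 + C³ + 6*C²) + C = C + C*(-3 + C³ + 6*C²))
j = -48111 (j = -609*(-2 + 3³ + 6*3²) = -609*(-2 + 27 + 6*9) = -609*(-2 + 27 + 54) = -609*79 = -203*237 = -48111)
-j = -1*(-48111) = 48111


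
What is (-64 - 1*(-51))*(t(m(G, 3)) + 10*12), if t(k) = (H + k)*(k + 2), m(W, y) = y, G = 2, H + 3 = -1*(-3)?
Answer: -1755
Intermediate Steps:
H = 0 (H = -3 - 1*(-3) = -3 + 3 = 0)
t(k) = k*(2 + k) (t(k) = (0 + k)*(k + 2) = k*(2 + k))
(-64 - 1*(-51))*(t(m(G, 3)) + 10*12) = (-64 - 1*(-51))*(3*(2 + 3) + 10*12) = (-64 + 51)*(3*5 + 120) = -13*(15 + 120) = -13*135 = -1755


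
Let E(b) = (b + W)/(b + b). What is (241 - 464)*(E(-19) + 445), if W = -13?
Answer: -1889033/19 ≈ -99423.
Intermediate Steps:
E(b) = (-13 + b)/(2*b) (E(b) = (b - 13)/(b + b) = (-13 + b)/((2*b)) = (-13 + b)*(1/(2*b)) = (-13 + b)/(2*b))
(241 - 464)*(E(-19) + 445) = (241 - 464)*((1/2)*(-13 - 19)/(-19) + 445) = -223*((1/2)*(-1/19)*(-32) + 445) = -223*(16/19 + 445) = -223*8471/19 = -1889033/19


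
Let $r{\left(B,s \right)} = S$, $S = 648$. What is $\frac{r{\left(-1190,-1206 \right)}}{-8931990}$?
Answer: $- \frac{108}{1488665} \approx -7.2548 \cdot 10^{-5}$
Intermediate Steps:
$r{\left(B,s \right)} = 648$
$\frac{r{\left(-1190,-1206 \right)}}{-8931990} = \frac{648}{-8931990} = 648 \left(- \frac{1}{8931990}\right) = - \frac{108}{1488665}$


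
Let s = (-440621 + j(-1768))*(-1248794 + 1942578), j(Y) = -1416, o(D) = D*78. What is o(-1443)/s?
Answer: 4329/11795315308 ≈ 3.6701e-7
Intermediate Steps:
o(D) = 78*D
s = -306678198008 (s = (-440621 - 1416)*(-1248794 + 1942578) = -442037*693784 = -306678198008)
o(-1443)/s = (78*(-1443))/(-306678198008) = -112554*(-1/306678198008) = 4329/11795315308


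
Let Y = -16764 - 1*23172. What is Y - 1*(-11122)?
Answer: -28814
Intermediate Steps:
Y = -39936 (Y = -16764 - 23172 = -39936)
Y - 1*(-11122) = -39936 - 1*(-11122) = -39936 + 11122 = -28814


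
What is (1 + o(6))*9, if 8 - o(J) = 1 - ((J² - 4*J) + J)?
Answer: 234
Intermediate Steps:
o(J) = 7 + J² - 3*J (o(J) = 8 - (1 - ((J² - 4*J) + J)) = 8 - (1 - (J² - 3*J)) = 8 - (1 + (-J² + 3*J)) = 8 - (1 - J² + 3*J) = 8 + (-1 + J² - 3*J) = 7 + J² - 3*J)
(1 + o(6))*9 = (1 + (7 + 6² - 3*6))*9 = (1 + (7 + 36 - 18))*9 = (1 + 25)*9 = 26*9 = 234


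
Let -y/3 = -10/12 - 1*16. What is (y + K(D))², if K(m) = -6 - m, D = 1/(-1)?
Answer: 8281/4 ≈ 2070.3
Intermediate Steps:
D = -1 (D = 1*(-1) = -1)
y = 101/2 (y = -3*(-10/12 - 1*16) = -3*(-10*1/12 - 16) = -3*(-⅚ - 16) = -3*(-101/6) = 101/2 ≈ 50.500)
(y + K(D))² = (101/2 + (-6 - 1*(-1)))² = (101/2 + (-6 + 1))² = (101/2 - 5)² = (91/2)² = 8281/4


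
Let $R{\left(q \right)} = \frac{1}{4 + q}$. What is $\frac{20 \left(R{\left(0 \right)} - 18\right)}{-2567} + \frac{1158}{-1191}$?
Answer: $- \frac{849927}{1019099} \approx -0.834$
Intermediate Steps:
$\frac{20 \left(R{\left(0 \right)} - 18\right)}{-2567} + \frac{1158}{-1191} = \frac{20 \left(\frac{1}{4 + 0} - 18\right)}{-2567} + \frac{1158}{-1191} = 20 \left(\frac{1}{4} - 18\right) \left(- \frac{1}{2567}\right) + 1158 \left(- \frac{1}{1191}\right) = 20 \left(\frac{1}{4} - 18\right) \left(- \frac{1}{2567}\right) - \frac{386}{397} = 20 \left(- \frac{71}{4}\right) \left(- \frac{1}{2567}\right) - \frac{386}{397} = \left(-355\right) \left(- \frac{1}{2567}\right) - \frac{386}{397} = \frac{355}{2567} - \frac{386}{397} = - \frac{849927}{1019099}$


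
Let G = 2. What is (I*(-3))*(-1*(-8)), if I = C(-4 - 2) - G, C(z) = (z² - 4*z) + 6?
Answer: -1536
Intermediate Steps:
C(z) = 6 + z² - 4*z
I = 64 (I = (6 + (-4 - 2)² - 4*(-4 - 2)) - 1*2 = (6 + (-6)² - 4*(-6)) - 2 = (6 + 36 + 24) - 2 = 66 - 2 = 64)
(I*(-3))*(-1*(-8)) = (64*(-3))*(-1*(-8)) = -192*8 = -1536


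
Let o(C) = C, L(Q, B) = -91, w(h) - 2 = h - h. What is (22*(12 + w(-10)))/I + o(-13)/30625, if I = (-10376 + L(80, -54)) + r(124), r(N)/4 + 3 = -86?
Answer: -9573199/331454375 ≈ -0.028882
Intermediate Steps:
w(h) = 2 (w(h) = 2 + (h - h) = 2 + 0 = 2)
r(N) = -356 (r(N) = -12 + 4*(-86) = -12 - 344 = -356)
I = -10823 (I = (-10376 - 91) - 356 = -10467 - 356 = -10823)
(22*(12 + w(-10)))/I + o(-13)/30625 = (22*(12 + 2))/(-10823) - 13/30625 = (22*14)*(-1/10823) - 13*1/30625 = 308*(-1/10823) - 13/30625 = -308/10823 - 13/30625 = -9573199/331454375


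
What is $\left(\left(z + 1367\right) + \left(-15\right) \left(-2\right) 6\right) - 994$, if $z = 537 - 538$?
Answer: $552$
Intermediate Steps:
$z = -1$ ($z = 537 - 538 = -1$)
$\left(\left(z + 1367\right) + \left(-15\right) \left(-2\right) 6\right) - 994 = \left(\left(-1 + 1367\right) + \left(-15\right) \left(-2\right) 6\right) - 994 = \left(1366 + 30 \cdot 6\right) - 994 = \left(1366 + 180\right) - 994 = 1546 - 994 = 552$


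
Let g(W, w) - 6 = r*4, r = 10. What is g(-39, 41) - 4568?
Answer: -4522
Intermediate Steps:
g(W, w) = 46 (g(W, w) = 6 + 10*4 = 6 + 40 = 46)
g(-39, 41) - 4568 = 46 - 4568 = -4522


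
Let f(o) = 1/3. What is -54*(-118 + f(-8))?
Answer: 6354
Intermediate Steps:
f(o) = 1/3
-54*(-118 + f(-8)) = -54*(-118 + 1/3) = -54*(-353/3) = 6354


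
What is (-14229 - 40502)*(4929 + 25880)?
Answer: -1686207379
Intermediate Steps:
(-14229 - 40502)*(4929 + 25880) = -54731*30809 = -1686207379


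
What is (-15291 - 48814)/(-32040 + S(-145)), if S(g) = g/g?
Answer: 64105/32039 ≈ 2.0008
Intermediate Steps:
S(g) = 1
(-15291 - 48814)/(-32040 + S(-145)) = (-15291 - 48814)/(-32040 + 1) = -64105/(-32039) = -64105*(-1/32039) = 64105/32039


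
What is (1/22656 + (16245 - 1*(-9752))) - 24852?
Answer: 25941121/22656 ≈ 1145.0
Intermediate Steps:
(1/22656 + (16245 - 1*(-9752))) - 24852 = (1/22656 + (16245 + 9752)) - 24852 = (1/22656 + 25997) - 24852 = 588988033/22656 - 24852 = 25941121/22656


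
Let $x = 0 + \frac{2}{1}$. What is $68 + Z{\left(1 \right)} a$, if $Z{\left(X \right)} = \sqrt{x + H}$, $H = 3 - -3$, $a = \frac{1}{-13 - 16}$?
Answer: $68 - \frac{2 \sqrt{2}}{29} \approx 67.902$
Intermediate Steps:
$a = - \frac{1}{29}$ ($a = \frac{1}{-29} = - \frac{1}{29} \approx -0.034483$)
$H = 6$ ($H = 3 + 3 = 6$)
$x = 2$ ($x = 0 + 2 \cdot 1 = 0 + 2 = 2$)
$Z{\left(X \right)} = 2 \sqrt{2}$ ($Z{\left(X \right)} = \sqrt{2 + 6} = \sqrt{8} = 2 \sqrt{2}$)
$68 + Z{\left(1 \right)} a = 68 + 2 \sqrt{2} \left(- \frac{1}{29}\right) = 68 - \frac{2 \sqrt{2}}{29}$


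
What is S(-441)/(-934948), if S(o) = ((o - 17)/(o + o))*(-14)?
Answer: 229/29450862 ≈ 7.7757e-6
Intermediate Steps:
S(o) = -7*(-17 + o)/o (S(o) = ((-17 + o)/((2*o)))*(-14) = ((-17 + o)*(1/(2*o)))*(-14) = ((-17 + o)/(2*o))*(-14) = -7*(-17 + o)/o)
S(-441)/(-934948) = (-7 + 119/(-441))/(-934948) = (-7 + 119*(-1/441))*(-1/934948) = (-7 - 17/63)*(-1/934948) = -458/63*(-1/934948) = 229/29450862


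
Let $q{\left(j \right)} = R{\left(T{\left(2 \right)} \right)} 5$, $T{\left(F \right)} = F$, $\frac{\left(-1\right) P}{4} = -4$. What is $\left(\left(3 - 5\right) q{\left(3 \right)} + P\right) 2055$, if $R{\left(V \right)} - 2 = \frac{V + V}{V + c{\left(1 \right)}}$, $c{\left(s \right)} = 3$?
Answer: $-24660$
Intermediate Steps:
$P = 16$ ($P = \left(-4\right) \left(-4\right) = 16$)
$R{\left(V \right)} = 2 + \frac{2 V}{3 + V}$ ($R{\left(V \right)} = 2 + \frac{V + V}{V + 3} = 2 + \frac{2 V}{3 + V}$)
$q{\left(j \right)} = 14$ ($q{\left(j \right)} = \frac{2 \left(3 + 2 \cdot 2\right)}{3 + 2} \cdot 5 = \frac{2 \left(3 + 4\right)}{5} \cdot 5 = 2 \cdot \frac{1}{5} \cdot 7 \cdot 5 = \frac{14}{5} \cdot 5 = 14$)
$\left(\left(3 - 5\right) q{\left(3 \right)} + P\right) 2055 = \left(\left(3 - 5\right) 14 + 16\right) 2055 = \left(\left(-2\right) 14 + 16\right) 2055 = \left(-28 + 16\right) 2055 = \left(-12\right) 2055 = -24660$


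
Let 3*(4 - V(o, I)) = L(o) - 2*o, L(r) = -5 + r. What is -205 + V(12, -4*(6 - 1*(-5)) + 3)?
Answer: -586/3 ≈ -195.33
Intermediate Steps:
V(o, I) = 17/3 + o/3 (V(o, I) = 4 - ((-5 + o) - 2*o)/3 = 4 - (-5 - o)/3 = 4 + (5/3 + o/3) = 17/3 + o/3)
-205 + V(12, -4*(6 - 1*(-5)) + 3) = -205 + (17/3 + (⅓)*12) = -205 + (17/3 + 4) = -205 + 29/3 = -586/3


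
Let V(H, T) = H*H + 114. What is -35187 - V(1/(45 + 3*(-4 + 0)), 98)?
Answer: -38442790/1089 ≈ -35301.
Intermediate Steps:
V(H, T) = 114 + H² (V(H, T) = H² + 114 = 114 + H²)
-35187 - V(1/(45 + 3*(-4 + 0)), 98) = -35187 - (114 + (1/(45 + 3*(-4 + 0)))²) = -35187 - (114 + (1/(45 + 3*(-4)))²) = -35187 - (114 + (1/(45 - 12))²) = -35187 - (114 + (1/33)²) = -35187 - (114 + 1/1089) = -35187 - 1*124147/1089 = -35187 - 124147/1089 = -38442790/1089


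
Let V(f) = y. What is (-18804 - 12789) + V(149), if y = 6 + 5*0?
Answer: -31587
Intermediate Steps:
y = 6 (y = 6 + 0 = 6)
V(f) = 6
(-18804 - 12789) + V(149) = (-18804 - 12789) + 6 = -31593 + 6 = -31587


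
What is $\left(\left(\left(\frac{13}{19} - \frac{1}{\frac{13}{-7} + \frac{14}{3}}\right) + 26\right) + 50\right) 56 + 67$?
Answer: $\frac{4866691}{1121} \approx 4341.4$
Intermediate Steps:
$\left(\left(\left(\frac{13}{19} - \frac{1}{\frac{13}{-7} + \frac{14}{3}}\right) + 26\right) + 50\right) 56 + 67 = \left(\left(\left(13 \cdot \frac{1}{19} - \frac{1}{13 \left(- \frac{1}{7}\right) + 14 \cdot \frac{1}{3}}\right) + 26\right) + 50\right) 56 + 67 = \left(\left(\left(\frac{13}{19} - \frac{1}{- \frac{13}{7} + \frac{14}{3}}\right) + 26\right) + 50\right) 56 + 67 = \left(\left(\left(\frac{13}{19} - \frac{1}{\frac{59}{21}}\right) + 26\right) + 50\right) 56 + 67 = \left(\left(\left(\frac{13}{19} - \frac{21}{59}\right) + 26\right) + 50\right) 56 + 67 = \left(\left(\frac{368}{1121} + 26\right) + 50\right) 56 + 67 = \left(\frac{29514}{1121} + 50\right) 56 + 67 = \frac{85564}{1121} \cdot 56 + 67 = \frac{4791584}{1121} + 67 = \frac{4866691}{1121}$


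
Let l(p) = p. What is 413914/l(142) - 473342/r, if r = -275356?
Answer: 28510229487/9775138 ≈ 2916.6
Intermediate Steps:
413914/l(142) - 473342/r = 413914/142 - 473342/(-275356) = 413914*(1/142) - 473342*(-1/275356) = 206957/71 + 236671/137678 = 28510229487/9775138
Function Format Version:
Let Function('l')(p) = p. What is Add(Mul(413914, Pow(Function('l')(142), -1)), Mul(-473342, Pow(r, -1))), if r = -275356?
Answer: Rational(28510229487, 9775138) ≈ 2916.6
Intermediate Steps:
Add(Mul(413914, Pow(Function('l')(142), -1)), Mul(-473342, Pow(r, -1))) = Add(Mul(413914, Pow(142, -1)), Mul(-473342, Pow(-275356, -1))) = Add(Mul(413914, Rational(1, 142)), Mul(-473342, Rational(-1, 275356))) = Add(Rational(206957, 71), Rational(236671, 137678)) = Rational(28510229487, 9775138)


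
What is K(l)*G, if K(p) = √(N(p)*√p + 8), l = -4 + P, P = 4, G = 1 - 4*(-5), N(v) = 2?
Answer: 42*√2 ≈ 59.397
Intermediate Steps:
G = 21 (G = 1 + 20 = 21)
l = 0 (l = -4 + 4 = 0)
K(p) = √(8 + 2*√p) (K(p) = √(2*√p + 8) = √(8 + 2*√p))
K(l)*G = √(8 + 2*√0)*21 = √(8 + 2*0)*21 = √(8 + 0)*21 = √8*21 = (2*√2)*21 = 42*√2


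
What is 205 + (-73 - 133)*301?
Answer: -61801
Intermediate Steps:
205 + (-73 - 133)*301 = 205 - 206*301 = 205 - 62006 = -61801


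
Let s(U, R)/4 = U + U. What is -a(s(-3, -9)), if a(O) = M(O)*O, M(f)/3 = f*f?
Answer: 41472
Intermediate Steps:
M(f) = 3*f² (M(f) = 3*(f*f) = 3*f²)
s(U, R) = 8*U (s(U, R) = 4*(U + U) = 4*(2*U) = 8*U)
a(O) = 3*O³ (a(O) = (3*O²)*O = 3*O³)
-a(s(-3, -9)) = -3*(8*(-3))³ = -3*(-24)³ = -3*(-13824) = -1*(-41472) = 41472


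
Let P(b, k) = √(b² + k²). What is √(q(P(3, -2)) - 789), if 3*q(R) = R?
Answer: √(-7101 + 3*√13)/3 ≈ 28.068*I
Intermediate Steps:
q(R) = R/3
√(q(P(3, -2)) - 789) = √(√(3² + (-2)²)/3 - 789) = √(√(9 + 4)/3 - 789) = √(√13/3 - 789) = √(-789 + √13/3)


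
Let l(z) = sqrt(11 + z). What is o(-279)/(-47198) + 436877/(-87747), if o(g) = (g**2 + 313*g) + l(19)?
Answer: -9893676302/2070741453 - sqrt(30)/47198 ≈ -4.7780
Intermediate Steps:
o(g) = sqrt(30) + g**2 + 313*g (o(g) = (g**2 + 313*g) + sqrt(11 + 19) = (g**2 + 313*g) + sqrt(30) = sqrt(30) + g**2 + 313*g)
o(-279)/(-47198) + 436877/(-87747) = (sqrt(30) + (-279)**2 + 313*(-279))/(-47198) + 436877/(-87747) = (sqrt(30) + 77841 - 87327)*(-1/47198) + 436877*(-1/87747) = (-9486 + sqrt(30))*(-1/47198) - 436877/87747 = (4743/23599 - sqrt(30)/47198) - 436877/87747 = -9893676302/2070741453 - sqrt(30)/47198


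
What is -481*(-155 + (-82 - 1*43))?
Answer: 134680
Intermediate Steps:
-481*(-155 + (-82 - 1*43)) = -481*(-155 + (-82 - 43)) = -481*(-155 - 125) = -481*(-280) = 134680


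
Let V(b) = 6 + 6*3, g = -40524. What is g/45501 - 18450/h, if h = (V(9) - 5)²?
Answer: -284707538/5475287 ≈ -51.999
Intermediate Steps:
V(b) = 24 (V(b) = 6 + 18 = 24)
h = 361 (h = (24 - 5)² = 19² = 361)
g/45501 - 18450/h = -40524/45501 - 18450/361 = -40524*1/45501 - 18450*1/361 = -13508/15167 - 18450/361 = -284707538/5475287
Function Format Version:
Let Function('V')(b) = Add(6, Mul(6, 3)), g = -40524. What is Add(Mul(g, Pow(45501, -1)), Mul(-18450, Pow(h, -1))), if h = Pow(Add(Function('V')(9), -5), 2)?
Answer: Rational(-284707538, 5475287) ≈ -51.999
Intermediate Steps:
Function('V')(b) = 24 (Function('V')(b) = Add(6, 18) = 24)
h = 361 (h = Pow(Add(24, -5), 2) = Pow(19, 2) = 361)
Add(Mul(g, Pow(45501, -1)), Mul(-18450, Pow(h, -1))) = Add(Mul(-40524, Pow(45501, -1)), Mul(-18450, Pow(361, -1))) = Add(Mul(-40524, Rational(1, 45501)), Mul(-18450, Rational(1, 361))) = Add(Rational(-13508, 15167), Rational(-18450, 361)) = Rational(-284707538, 5475287)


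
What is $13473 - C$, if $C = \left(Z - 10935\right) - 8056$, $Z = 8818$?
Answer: $23646$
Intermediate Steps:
$C = -10173$ ($C = \left(8818 - 10935\right) - 8056 = -2117 - 8056 = -10173$)
$13473 - C = 13473 - -10173 = 13473 + 10173 = 23646$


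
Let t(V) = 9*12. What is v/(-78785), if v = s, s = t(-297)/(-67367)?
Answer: 108/5307509095 ≈ 2.0349e-8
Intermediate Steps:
t(V) = 108
s = -108/67367 (s = 108/(-67367) = 108*(-1/67367) = -108/67367 ≈ -0.0016032)
v = -108/67367 ≈ -0.0016032
v/(-78785) = -108/67367/(-78785) = -108/67367*(-1/78785) = 108/5307509095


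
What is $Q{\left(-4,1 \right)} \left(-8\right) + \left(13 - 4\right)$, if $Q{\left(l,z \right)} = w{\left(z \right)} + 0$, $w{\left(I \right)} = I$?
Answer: $1$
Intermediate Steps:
$Q{\left(l,z \right)} = z$ ($Q{\left(l,z \right)} = z + 0 = z$)
$Q{\left(-4,1 \right)} \left(-8\right) + \left(13 - 4\right) = 1 \left(-8\right) + \left(13 - 4\right) = -8 + 9 = 1$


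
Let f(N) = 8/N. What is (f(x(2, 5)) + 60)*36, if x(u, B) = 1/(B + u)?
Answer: 4176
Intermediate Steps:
(f(x(2, 5)) + 60)*36 = (8/(1/(5 + 2)) + 60)*36 = (8/(1/7) + 60)*36 = (8/(⅐) + 60)*36 = (8*7 + 60)*36 = (56 + 60)*36 = 116*36 = 4176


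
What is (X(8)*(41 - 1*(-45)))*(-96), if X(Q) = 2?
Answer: -16512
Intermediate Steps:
(X(8)*(41 - 1*(-45)))*(-96) = (2*(41 - 1*(-45)))*(-96) = (2*(41 + 45))*(-96) = (2*86)*(-96) = 172*(-96) = -16512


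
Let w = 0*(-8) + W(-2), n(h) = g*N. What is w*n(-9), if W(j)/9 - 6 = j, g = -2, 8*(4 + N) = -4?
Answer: 324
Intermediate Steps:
N = -9/2 (N = -4 + (⅛)*(-4) = -4 - ½ = -9/2 ≈ -4.5000)
W(j) = 54 + 9*j
n(h) = 9 (n(h) = -2*(-9/2) = 9)
w = 36 (w = 0*(-8) + (54 + 9*(-2)) = 0 + (54 - 18) = 0 + 36 = 36)
w*n(-9) = 36*9 = 324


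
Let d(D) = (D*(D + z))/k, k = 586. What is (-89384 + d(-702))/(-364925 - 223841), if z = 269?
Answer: 26037529/172508438 ≈ 0.15093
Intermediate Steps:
d(D) = D*(269 + D)/586 (d(D) = (D*(D + 269))/586 = (D*(269 + D))*(1/586) = D*(269 + D)/586)
(-89384 + d(-702))/(-364925 - 223841) = (-89384 + (1/586)*(-702)*(269 - 702))/(-364925 - 223841) = (-89384 + (1/586)*(-702)*(-433))/(-588766) = (-89384 + 151983/293)*(-1/588766) = -26037529/293*(-1/588766) = 26037529/172508438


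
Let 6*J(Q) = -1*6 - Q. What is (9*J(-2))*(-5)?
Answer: 30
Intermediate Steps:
J(Q) = -1 - Q/6 (J(Q) = (-1*6 - Q)/6 = (-6 - Q)/6 = -1 - Q/6)
(9*J(-2))*(-5) = (9*(-1 - ⅙*(-2)))*(-5) = (9*(-1 + ⅓))*(-5) = (9*(-⅔))*(-5) = -6*(-5) = 30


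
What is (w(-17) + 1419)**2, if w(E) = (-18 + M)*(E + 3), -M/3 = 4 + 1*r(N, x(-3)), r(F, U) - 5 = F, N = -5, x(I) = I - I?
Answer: 3381921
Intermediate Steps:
x(I) = 0
r(F, U) = 5 + F
M = -12 (M = -3*(4 + 1*(5 - 5)) = -3*(4 + 1*0) = -3*(4 + 0) = -3*4 = -12)
w(E) = -90 - 30*E (w(E) = (-18 - 12)*(E + 3) = -30*(3 + E) = -90 - 30*E)
(w(-17) + 1419)**2 = ((-90 - 30*(-17)) + 1419)**2 = ((-90 + 510) + 1419)**2 = (420 + 1419)**2 = 1839**2 = 3381921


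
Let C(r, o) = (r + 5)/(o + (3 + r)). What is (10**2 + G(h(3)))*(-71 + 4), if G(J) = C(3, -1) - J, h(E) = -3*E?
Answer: -37051/5 ≈ -7410.2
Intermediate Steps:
C(r, o) = (5 + r)/(3 + o + r)
G(J) = 8/5 - J (G(J) = (5 + 3)/(3 - 1 + 3) - J = 8/5 - J)
(10**2 + G(h(3)))*(-71 + 4) = (10**2 + (8/5 - (-3)*3))*(-71 + 4) = (100 + (8/5 - 1*(-9)))*(-67) = (100 + (8/5 + 9))*(-67) = (100 + 53/5)*(-67) = (553/5)*(-67) = -37051/5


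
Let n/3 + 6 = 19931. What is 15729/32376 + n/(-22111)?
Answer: -529163827/238621912 ≈ -2.2176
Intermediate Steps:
n = 59775 (n = -18 + 3*19931 = -18 + 59793 = 59775)
15729/32376 + n/(-22111) = 15729/32376 + 59775/(-22111) = 15729*(1/32376) + 59775*(-1/22111) = 5243/10792 - 59775/22111 = -529163827/238621912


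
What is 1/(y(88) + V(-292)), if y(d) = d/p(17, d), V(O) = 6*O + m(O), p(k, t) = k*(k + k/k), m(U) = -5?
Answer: -153/268777 ≈ -0.00056924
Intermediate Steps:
p(k, t) = k*(1 + k) (p(k, t) = k*(k + 1) = k*(1 + k))
V(O) = -5 + 6*O (V(O) = 6*O - 5 = -5 + 6*O)
y(d) = d/306 (y(d) = d/((17*(1 + 17))) = d/((17*18)) = d/306)
1/(y(88) + V(-292)) = 1/((1/306)*88 + (-5 + 6*(-292))) = 1/(44/153 + (-5 - 1752)) = 1/(44/153 - 1757) = 1/(-268777/153) = -153/268777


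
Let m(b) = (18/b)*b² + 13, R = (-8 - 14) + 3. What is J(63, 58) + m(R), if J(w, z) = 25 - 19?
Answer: -323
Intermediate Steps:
J(w, z) = 6
R = -19 (R = -22 + 3 = -19)
m(b) = 13 + 18*b (m(b) = 18*b + 13 = 13 + 18*b)
J(63, 58) + m(R) = 6 + (13 + 18*(-19)) = 6 + (13 - 342) = 6 - 329 = -323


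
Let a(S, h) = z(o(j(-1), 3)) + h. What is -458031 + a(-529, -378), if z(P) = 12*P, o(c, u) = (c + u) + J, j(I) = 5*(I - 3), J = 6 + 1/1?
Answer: -458529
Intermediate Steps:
J = 7 (J = 6 + 1 = 7)
j(I) = -15 + 5*I (j(I) = 5*(-3 + I) = -15 + 5*I)
o(c, u) = 7 + c + u (o(c, u) = (c + u) + 7 = 7 + c + u)
a(S, h) = -120 + h (a(S, h) = 12*(7 + (-15 + 5*(-1)) + 3) + h = 12*(7 + (-15 - 5) + 3) + h = 12*(7 - 20 + 3) + h = 12*(-10) + h = -120 + h)
-458031 + a(-529, -378) = -458031 + (-120 - 378) = -458031 - 498 = -458529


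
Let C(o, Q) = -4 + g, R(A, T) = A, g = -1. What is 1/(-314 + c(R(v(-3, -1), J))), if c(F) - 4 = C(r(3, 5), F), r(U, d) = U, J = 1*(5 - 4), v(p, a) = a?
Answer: -1/315 ≈ -0.0031746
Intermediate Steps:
J = 1 (J = 1*1 = 1)
C(o, Q) = -5 (C(o, Q) = -4 - 1 = -5)
c(F) = -1 (c(F) = 4 - 5 = -1)
1/(-314 + c(R(v(-3, -1), J))) = 1/(-314 - 1) = 1/(-315) = -1/315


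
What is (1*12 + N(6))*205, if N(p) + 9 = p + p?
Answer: 3075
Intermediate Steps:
N(p) = -9 + 2*p (N(p) = -9 + (p + p) = -9 + 2*p)
(1*12 + N(6))*205 = (1*12 + (-9 + 2*6))*205 = (12 + (-9 + 12))*205 = (12 + 3)*205 = 15*205 = 3075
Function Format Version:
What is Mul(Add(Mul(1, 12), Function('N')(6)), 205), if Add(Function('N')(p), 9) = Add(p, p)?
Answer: 3075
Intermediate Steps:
Function('N')(p) = Add(-9, Mul(2, p)) (Function('N')(p) = Add(-9, Add(p, p)) = Add(-9, Mul(2, p)))
Mul(Add(Mul(1, 12), Function('N')(6)), 205) = Mul(Add(Mul(1, 12), Add(-9, Mul(2, 6))), 205) = Mul(Add(12, Add(-9, 12)), 205) = Mul(Add(12, 3), 205) = Mul(15, 205) = 3075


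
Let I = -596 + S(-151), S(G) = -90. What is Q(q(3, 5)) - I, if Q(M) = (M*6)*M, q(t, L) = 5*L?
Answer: 4436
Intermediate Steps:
I = -686 (I = -596 - 90 = -686)
Q(M) = 6*M**2 (Q(M) = (6*M)*M = 6*M**2)
Q(q(3, 5)) - I = 6*(5*5)**2 - 1*(-686) = 6*25**2 + 686 = 6*625 + 686 = 3750 + 686 = 4436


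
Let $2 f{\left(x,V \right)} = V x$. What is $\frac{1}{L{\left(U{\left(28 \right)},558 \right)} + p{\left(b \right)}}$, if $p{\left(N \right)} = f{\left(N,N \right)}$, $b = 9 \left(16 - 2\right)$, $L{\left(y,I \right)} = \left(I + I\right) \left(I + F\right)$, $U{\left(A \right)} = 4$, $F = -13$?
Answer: $\frac{1}{616158} \approx 1.623 \cdot 10^{-6}$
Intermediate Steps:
$L{\left(y,I \right)} = 2 I \left(-13 + I\right)$ ($L{\left(y,I \right)} = \left(I + I\right) \left(I - 13\right) = 2 I \left(-13 + I\right)$)
$b = 126$ ($b = 9 \cdot 14 = 126$)
$f{\left(x,V \right)} = \frac{V x}{2}$
$p{\left(N \right)} = \frac{N^{2}}{2}$ ($p{\left(N \right)} = \frac{N N}{2} = \frac{N^{2}}{2}$)
$\frac{1}{L{\left(U{\left(28 \right)},558 \right)} + p{\left(b \right)}} = \frac{1}{2 \cdot 558 \left(-13 + 558\right) + \frac{126^{2}}{2}} = \frac{1}{2 \cdot 558 \cdot 545 + \frac{1}{2} \cdot 15876} = \frac{1}{608220 + 7938} = \frac{1}{616158}$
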